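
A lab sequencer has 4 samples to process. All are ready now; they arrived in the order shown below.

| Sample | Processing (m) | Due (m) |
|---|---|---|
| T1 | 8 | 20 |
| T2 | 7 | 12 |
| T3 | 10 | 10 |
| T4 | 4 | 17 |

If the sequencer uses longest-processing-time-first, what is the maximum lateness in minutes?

LPT (decreasing processing time): T3 T1 T2 T4.
T3: 0→10, due 10, lateness 0
T1: 10→18, due 20, lateness -2
T2: 18→25, due 12, lateness 13
T4: 25→29, due 17, lateness 12
Maximum = 13.

13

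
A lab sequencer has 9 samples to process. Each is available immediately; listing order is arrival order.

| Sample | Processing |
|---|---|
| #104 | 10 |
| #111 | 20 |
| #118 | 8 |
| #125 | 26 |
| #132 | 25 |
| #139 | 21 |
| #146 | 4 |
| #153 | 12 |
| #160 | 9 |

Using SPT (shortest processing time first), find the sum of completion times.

502

SPT (increasing processing time): #146 #118 #160 #104 #153 #111 #139 #132 #125.
#146: 0→4
#118: 4→12
#160: 12→21
#104: 21→31
#153: 31→43
#111: 43→63
#139: 63→84
#132: 84→109
#125: 109→135
Sum = 4+12+21+31+43+63+84+109+135 = 502.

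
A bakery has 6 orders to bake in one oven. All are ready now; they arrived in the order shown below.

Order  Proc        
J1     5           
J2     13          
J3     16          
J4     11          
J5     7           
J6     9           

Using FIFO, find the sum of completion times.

FIFO (arrival order): J1 J2 J3 J4 J5 J6.
J1: 0→5
J2: 5→18
J3: 18→34
J4: 34→45
J5: 45→52
J6: 52→61
Sum = 5+18+34+45+52+61 = 215.

215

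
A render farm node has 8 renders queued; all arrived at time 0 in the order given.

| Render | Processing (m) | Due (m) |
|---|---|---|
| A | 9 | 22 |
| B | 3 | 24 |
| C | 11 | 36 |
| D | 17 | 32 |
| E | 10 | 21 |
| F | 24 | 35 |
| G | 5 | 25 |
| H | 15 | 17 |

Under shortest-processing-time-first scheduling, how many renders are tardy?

5

SPT (increasing processing time): B G A E C H D F.
B: 0→3, due 24, tardiness 0
G: 3→8, due 25, tardiness 0
A: 8→17, due 22, tardiness 0
E: 17→27, due 21, tardiness 6
C: 27→38, due 36, tardiness 2
H: 38→53, due 17, tardiness 36
D: 53→70, due 32, tardiness 38
F: 70→94, due 35, tardiness 59
Late renders: 5.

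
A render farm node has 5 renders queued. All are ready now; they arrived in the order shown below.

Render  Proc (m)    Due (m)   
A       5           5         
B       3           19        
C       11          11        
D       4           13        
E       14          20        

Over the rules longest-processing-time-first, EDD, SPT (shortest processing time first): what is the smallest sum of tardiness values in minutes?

LPT (decreasing processing time): E C A D B.
E: 0→14, due 20, tardiness 0
C: 14→25, due 11, tardiness 14
A: 25→30, due 5, tardiness 25
D: 30→34, due 13, tardiness 21
B: 34→37, due 19, tardiness 18
Sum = 0+14+25+21+18 = 78.
EDD (increasing due date): A C D B E.
A: 0→5, due 5, tardiness 0
C: 5→16, due 11, tardiness 5
D: 16→20, due 13, tardiness 7
B: 20→23, due 19, tardiness 4
E: 23→37, due 20, tardiness 17
Sum = 0+5+7+4+17 = 33.
SPT (increasing processing time): B D A C E.
B: 0→3, due 19, tardiness 0
D: 3→7, due 13, tardiness 0
A: 7→12, due 5, tardiness 7
C: 12→23, due 11, tardiness 12
E: 23→37, due 20, tardiness 17
Sum = 0+0+7+12+17 = 36.
LPT 78, EDD 33, SPT 36 → minimum 33.

33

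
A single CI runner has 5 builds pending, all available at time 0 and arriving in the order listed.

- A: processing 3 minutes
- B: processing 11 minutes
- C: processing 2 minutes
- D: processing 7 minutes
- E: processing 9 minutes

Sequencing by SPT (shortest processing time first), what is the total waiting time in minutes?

SPT (increasing processing time): C A D E B.
C: waits 0, runs 0→2
A: waits 2, runs 2→5
D: waits 5, runs 5→12
E: waits 12, runs 12→21
B: waits 21, runs 21→32
Sum = 0+2+5+12+21 = 40.

40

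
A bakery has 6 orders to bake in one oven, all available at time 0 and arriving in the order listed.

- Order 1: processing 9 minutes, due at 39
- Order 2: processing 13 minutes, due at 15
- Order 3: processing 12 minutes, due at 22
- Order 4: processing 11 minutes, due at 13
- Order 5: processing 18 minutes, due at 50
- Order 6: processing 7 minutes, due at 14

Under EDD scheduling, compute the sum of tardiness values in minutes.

74

EDD (increasing due date): Order 4 Order 6 Order 2 Order 3 Order 1 Order 5.
Order 4: 0→11, due 13, tardiness 0
Order 6: 11→18, due 14, tardiness 4
Order 2: 18→31, due 15, tardiness 16
Order 3: 31→43, due 22, tardiness 21
Order 1: 43→52, due 39, tardiness 13
Order 5: 52→70, due 50, tardiness 20
Sum = 0+4+16+21+13+20 = 74.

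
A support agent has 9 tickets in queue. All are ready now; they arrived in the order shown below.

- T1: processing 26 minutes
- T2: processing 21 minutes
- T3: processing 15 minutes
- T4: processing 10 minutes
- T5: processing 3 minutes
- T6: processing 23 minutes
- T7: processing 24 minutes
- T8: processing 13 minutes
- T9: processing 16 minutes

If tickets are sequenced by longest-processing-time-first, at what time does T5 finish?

151

LPT (decreasing processing time): T1 T7 T6 T2 T9 T3 T8 T4 T5.
T1: 0→26
T7: 26→50
T6: 50→73
T2: 73→94
T9: 94→110
T3: 110→125
T8: 125→138
T4: 138→148
T5: 148→151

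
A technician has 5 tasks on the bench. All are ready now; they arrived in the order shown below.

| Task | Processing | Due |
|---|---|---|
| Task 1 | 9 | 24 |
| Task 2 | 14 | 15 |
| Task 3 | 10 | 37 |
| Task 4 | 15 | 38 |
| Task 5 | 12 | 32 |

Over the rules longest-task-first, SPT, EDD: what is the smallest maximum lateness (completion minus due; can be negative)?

LPT (decreasing processing time): Task 4 Task 2 Task 5 Task 3 Task 1.
Task 4: 0→15, due 38, lateness -23
Task 2: 15→29, due 15, lateness 14
Task 5: 29→41, due 32, lateness 9
Task 3: 41→51, due 37, lateness 14
Task 1: 51→60, due 24, lateness 36
Maximum = 36.
SPT (increasing processing time): Task 1 Task 3 Task 5 Task 2 Task 4.
Task 1: 0→9, due 24, lateness -15
Task 3: 9→19, due 37, lateness -18
Task 5: 19→31, due 32, lateness -1
Task 2: 31→45, due 15, lateness 30
Task 4: 45→60, due 38, lateness 22
Maximum = 30.
EDD (increasing due date): Task 2 Task 1 Task 5 Task 3 Task 4.
Task 2: 0→14, due 15, lateness -1
Task 1: 14→23, due 24, lateness -1
Task 5: 23→35, due 32, lateness 3
Task 3: 35→45, due 37, lateness 8
Task 4: 45→60, due 38, lateness 22
Maximum = 22.
LPT 36, SPT 30, EDD 22 → minimum 22.

22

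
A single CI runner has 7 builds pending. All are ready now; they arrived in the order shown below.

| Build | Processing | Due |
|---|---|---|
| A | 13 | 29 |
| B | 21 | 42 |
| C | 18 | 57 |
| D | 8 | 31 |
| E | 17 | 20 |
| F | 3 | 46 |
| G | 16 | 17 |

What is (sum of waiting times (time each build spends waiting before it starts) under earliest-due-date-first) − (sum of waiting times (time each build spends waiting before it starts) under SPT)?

EDD (increasing due date): G E A D B F C.
G: waits 0, runs 0→16
E: waits 16, runs 16→33
A: waits 33, runs 33→46
D: waits 46, runs 46→54
B: waits 54, runs 54→75
F: waits 75, runs 75→78
C: waits 78, runs 78→96
Sum = 0+16+33+46+54+75+78 = 302.
SPT (increasing processing time): F D A G E C B.
F: waits 0, runs 0→3
D: waits 3, runs 3→11
A: waits 11, runs 11→24
G: waits 24, runs 24→40
E: waits 40, runs 40→57
C: waits 57, runs 57→75
B: waits 75, runs 75→96
Sum = 0+3+11+24+40+57+75 = 210.
Difference = 302 − 210 = 92.

92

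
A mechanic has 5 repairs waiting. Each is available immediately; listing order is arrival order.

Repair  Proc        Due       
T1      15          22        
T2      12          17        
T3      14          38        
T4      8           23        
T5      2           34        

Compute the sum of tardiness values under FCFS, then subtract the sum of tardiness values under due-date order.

FIFO (arrival order): T1 T2 T3 T4 T5.
T1: 0→15, due 22, tardiness 0
T2: 15→27, due 17, tardiness 10
T3: 27→41, due 38, tardiness 3
T4: 41→49, due 23, tardiness 26
T5: 49→51, due 34, tardiness 17
Sum = 0+10+3+26+17 = 56.
EDD (increasing due date): T2 T1 T4 T5 T3.
T2: 0→12, due 17, tardiness 0
T1: 12→27, due 22, tardiness 5
T4: 27→35, due 23, tardiness 12
T5: 35→37, due 34, tardiness 3
T3: 37→51, due 38, tardiness 13
Sum = 0+5+12+3+13 = 33.
Difference = 56 − 33 = 23.

23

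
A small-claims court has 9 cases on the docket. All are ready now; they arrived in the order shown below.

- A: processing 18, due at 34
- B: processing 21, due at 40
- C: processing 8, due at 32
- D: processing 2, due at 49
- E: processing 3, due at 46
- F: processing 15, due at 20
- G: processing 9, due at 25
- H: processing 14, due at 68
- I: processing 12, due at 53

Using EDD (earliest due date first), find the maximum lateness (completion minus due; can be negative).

EDD (increasing due date): F G C A B E D I H.
F: 0→15, due 20, lateness -5
G: 15→24, due 25, lateness -1
C: 24→32, due 32, lateness 0
A: 32→50, due 34, lateness 16
B: 50→71, due 40, lateness 31
E: 71→74, due 46, lateness 28
D: 74→76, due 49, lateness 27
I: 76→88, due 53, lateness 35
H: 88→102, due 68, lateness 34
Maximum = 35.

35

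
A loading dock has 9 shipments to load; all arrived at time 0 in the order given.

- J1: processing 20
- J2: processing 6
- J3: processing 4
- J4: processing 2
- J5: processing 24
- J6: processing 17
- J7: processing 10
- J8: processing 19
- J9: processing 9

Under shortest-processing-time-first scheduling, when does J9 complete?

21

SPT (increasing processing time): J4 J3 J2 J9 J7 J6 J8 J1 J5.
J4: 0→2
J3: 2→6
J2: 6→12
J9: 12→21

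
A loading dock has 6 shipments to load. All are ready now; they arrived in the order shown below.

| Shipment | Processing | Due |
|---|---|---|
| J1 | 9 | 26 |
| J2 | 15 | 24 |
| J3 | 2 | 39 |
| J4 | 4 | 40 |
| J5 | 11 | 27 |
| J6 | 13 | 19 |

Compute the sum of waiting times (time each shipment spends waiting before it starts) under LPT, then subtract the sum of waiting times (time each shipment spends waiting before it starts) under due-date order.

6

LPT (decreasing processing time): J2 J6 J5 J1 J4 J3.
J2: waits 0, runs 0→15
J6: waits 15, runs 15→28
J5: waits 28, runs 28→39
J1: waits 39, runs 39→48
J4: waits 48, runs 48→52
J3: waits 52, runs 52→54
Sum = 0+15+28+39+48+52 = 182.
EDD (increasing due date): J6 J2 J1 J5 J3 J4.
J6: waits 0, runs 0→13
J2: waits 13, runs 13→28
J1: waits 28, runs 28→37
J5: waits 37, runs 37→48
J3: waits 48, runs 48→50
J4: waits 50, runs 50→54
Sum = 0+13+28+37+48+50 = 176.
Difference = 182 − 176 = 6.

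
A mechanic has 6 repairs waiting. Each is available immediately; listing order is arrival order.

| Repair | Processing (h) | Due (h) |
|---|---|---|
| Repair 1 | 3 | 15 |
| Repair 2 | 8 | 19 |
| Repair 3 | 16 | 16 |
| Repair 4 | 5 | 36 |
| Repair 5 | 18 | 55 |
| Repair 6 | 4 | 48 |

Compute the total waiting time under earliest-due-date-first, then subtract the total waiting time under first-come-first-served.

-6

EDD (increasing due date): Repair 1 Repair 3 Repair 2 Repair 4 Repair 6 Repair 5.
Repair 1: waits 0, runs 0→3
Repair 3: waits 3, runs 3→19
Repair 2: waits 19, runs 19→27
Repair 4: waits 27, runs 27→32
Repair 6: waits 32, runs 32→36
Repair 5: waits 36, runs 36→54
Sum = 0+3+19+27+32+36 = 117.
FIFO (arrival order): Repair 1 Repair 2 Repair 3 Repair 4 Repair 5 Repair 6.
Repair 1: waits 0, runs 0→3
Repair 2: waits 3, runs 3→11
Repair 3: waits 11, runs 11→27
Repair 4: waits 27, runs 27→32
Repair 5: waits 32, runs 32→50
Repair 6: waits 50, runs 50→54
Sum = 0+3+11+27+32+50 = 123.
Difference = 117 − 123 = -6.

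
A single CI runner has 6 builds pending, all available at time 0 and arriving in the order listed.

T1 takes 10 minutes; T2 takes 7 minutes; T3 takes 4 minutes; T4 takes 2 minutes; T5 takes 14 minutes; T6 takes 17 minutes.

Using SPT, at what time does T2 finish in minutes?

13

SPT (increasing processing time): T4 T3 T2 T1 T5 T6.
T4: 0→2
T3: 2→6
T2: 6→13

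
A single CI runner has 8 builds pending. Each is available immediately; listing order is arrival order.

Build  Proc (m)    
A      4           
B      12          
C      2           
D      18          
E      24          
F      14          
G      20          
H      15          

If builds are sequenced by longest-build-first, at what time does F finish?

LPT (decreasing processing time): E G D H F B A C.
E: 0→24
G: 24→44
D: 44→62
H: 62→77
F: 77→91

91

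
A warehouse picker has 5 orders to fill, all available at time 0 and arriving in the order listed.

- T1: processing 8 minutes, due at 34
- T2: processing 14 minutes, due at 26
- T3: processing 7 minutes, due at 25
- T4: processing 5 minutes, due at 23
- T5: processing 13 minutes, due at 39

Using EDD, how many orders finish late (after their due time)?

1

EDD (increasing due date): T4 T3 T2 T1 T5.
T4: 0→5, due 23, tardiness 0
T3: 5→12, due 25, tardiness 0
T2: 12→26, due 26, tardiness 0
T1: 26→34, due 34, tardiness 0
T5: 34→47, due 39, tardiness 8
Late orders: 1.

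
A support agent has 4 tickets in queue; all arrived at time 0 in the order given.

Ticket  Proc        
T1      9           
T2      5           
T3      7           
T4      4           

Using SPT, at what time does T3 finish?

16

SPT (increasing processing time): T4 T2 T3 T1.
T4: 0→4
T2: 4→9
T3: 9→16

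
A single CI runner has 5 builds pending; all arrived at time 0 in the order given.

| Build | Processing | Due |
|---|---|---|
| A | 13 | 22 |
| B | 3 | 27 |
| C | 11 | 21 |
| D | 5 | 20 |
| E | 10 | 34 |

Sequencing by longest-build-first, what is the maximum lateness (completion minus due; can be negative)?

19

LPT (decreasing processing time): A C E D B.
A: 0→13, due 22, lateness -9
C: 13→24, due 21, lateness 3
E: 24→34, due 34, lateness 0
D: 34→39, due 20, lateness 19
B: 39→42, due 27, lateness 15
Maximum = 19.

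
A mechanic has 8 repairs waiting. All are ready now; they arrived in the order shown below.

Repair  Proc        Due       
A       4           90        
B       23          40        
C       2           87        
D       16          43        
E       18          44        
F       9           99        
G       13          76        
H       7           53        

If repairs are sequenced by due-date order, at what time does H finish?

EDD (increasing due date): B D E H G C A F.
B: 0→23
D: 23→39
E: 39→57
H: 57→64

64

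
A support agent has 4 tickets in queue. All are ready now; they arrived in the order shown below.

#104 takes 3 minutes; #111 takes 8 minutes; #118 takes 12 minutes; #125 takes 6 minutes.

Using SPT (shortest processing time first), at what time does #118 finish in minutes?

29

SPT (increasing processing time): #104 #125 #111 #118.
#104: 0→3
#125: 3→9
#111: 9→17
#118: 17→29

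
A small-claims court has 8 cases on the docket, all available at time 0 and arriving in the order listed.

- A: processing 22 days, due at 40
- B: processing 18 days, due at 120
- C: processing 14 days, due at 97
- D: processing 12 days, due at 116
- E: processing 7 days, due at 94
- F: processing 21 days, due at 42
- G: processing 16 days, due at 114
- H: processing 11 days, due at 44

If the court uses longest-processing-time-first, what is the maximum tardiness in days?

70

LPT (decreasing processing time): A F B G C D H E.
A: 0→22, due 40, tardiness 0
F: 22→43, due 42, tardiness 1
B: 43→61, due 120, tardiness 0
G: 61→77, due 114, tardiness 0
C: 77→91, due 97, tardiness 0
D: 91→103, due 116, tardiness 0
H: 103→114, due 44, tardiness 70
E: 114→121, due 94, tardiness 27
Maximum = 70.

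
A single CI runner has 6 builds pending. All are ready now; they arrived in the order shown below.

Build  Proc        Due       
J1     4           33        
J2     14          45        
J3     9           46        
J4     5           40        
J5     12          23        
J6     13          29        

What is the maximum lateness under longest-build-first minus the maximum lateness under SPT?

10

LPT (decreasing processing time): J2 J6 J5 J3 J4 J1.
J2: 0→14, due 45, lateness -31
J6: 14→27, due 29, lateness -2
J5: 27→39, due 23, lateness 16
J3: 39→48, due 46, lateness 2
J4: 48→53, due 40, lateness 13
J1: 53→57, due 33, lateness 24
Maximum = 24.
SPT (increasing processing time): J1 J4 J3 J5 J6 J2.
J1: 0→4, due 33, lateness -29
J4: 4→9, due 40, lateness -31
J3: 9→18, due 46, lateness -28
J5: 18→30, due 23, lateness 7
J6: 30→43, due 29, lateness 14
J2: 43→57, due 45, lateness 12
Maximum = 14.
Difference = 24 − 14 = 10.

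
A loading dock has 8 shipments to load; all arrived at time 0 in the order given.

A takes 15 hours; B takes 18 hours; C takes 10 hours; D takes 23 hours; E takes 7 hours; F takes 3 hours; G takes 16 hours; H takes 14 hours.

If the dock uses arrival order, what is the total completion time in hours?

504

FIFO (arrival order): A B C D E F G H.
A: 0→15
B: 15→33
C: 33→43
D: 43→66
E: 66→73
F: 73→76
G: 76→92
H: 92→106
Sum = 15+33+43+66+73+76+92+106 = 504.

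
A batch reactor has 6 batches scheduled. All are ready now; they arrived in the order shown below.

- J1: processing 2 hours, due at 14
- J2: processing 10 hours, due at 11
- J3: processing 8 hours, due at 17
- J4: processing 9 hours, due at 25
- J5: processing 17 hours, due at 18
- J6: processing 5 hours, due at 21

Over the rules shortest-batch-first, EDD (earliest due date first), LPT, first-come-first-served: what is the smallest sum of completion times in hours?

133

SPT (increasing processing time): J1 J6 J3 J4 J2 J5.
J1: 0→2
J6: 2→7
J3: 7→15
J4: 15→24
J2: 24→34
J5: 34→51
Sum = 2+7+15+24+34+51 = 133.
EDD (increasing due date): J2 J1 J3 J5 J6 J4.
J2: 0→10
J1: 10→12
J3: 12→20
J5: 20→37
J6: 37→42
J4: 42→51
Sum = 10+12+20+37+42+51 = 172.
LPT (decreasing processing time): J5 J2 J4 J3 J6 J1.
J5: 0→17
J2: 17→27
J4: 27→36
J3: 36→44
J6: 44→49
J1: 49→51
Sum = 17+27+36+44+49+51 = 224.
FIFO (arrival order): J1 J2 J3 J4 J5 J6.
J1: 0→2
J2: 2→12
J3: 12→20
J4: 20→29
J5: 29→46
J6: 46→51
Sum = 2+12+20+29+46+51 = 160.
SPT 133, EDD 172, LPT 224, FIFO 160 → minimum 133.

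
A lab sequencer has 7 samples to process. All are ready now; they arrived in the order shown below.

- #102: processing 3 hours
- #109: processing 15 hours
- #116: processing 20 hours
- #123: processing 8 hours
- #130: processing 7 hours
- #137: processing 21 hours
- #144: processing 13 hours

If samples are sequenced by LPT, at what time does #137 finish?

LPT (decreasing processing time): #137 #116 #109 #144 #123 #130 #102.
#137: 0→21

21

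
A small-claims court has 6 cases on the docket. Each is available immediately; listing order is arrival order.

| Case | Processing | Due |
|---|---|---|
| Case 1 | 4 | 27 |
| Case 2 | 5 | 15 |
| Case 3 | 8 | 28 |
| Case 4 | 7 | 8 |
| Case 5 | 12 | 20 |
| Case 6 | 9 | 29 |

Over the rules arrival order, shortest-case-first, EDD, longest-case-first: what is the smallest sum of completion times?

FIFO (arrival order): Case 1 Case 2 Case 3 Case 4 Case 5 Case 6.
Case 1: 0→4
Case 2: 4→9
Case 3: 9→17
Case 4: 17→24
Case 5: 24→36
Case 6: 36→45
Sum = 4+9+17+24+36+45 = 135.
SPT (increasing processing time): Case 1 Case 2 Case 4 Case 3 Case 6 Case 5.
Case 1: 0→4
Case 2: 4→9
Case 4: 9→16
Case 3: 16→24
Case 6: 24→33
Case 5: 33→45
Sum = 4+9+16+24+33+45 = 131.
EDD (increasing due date): Case 4 Case 2 Case 5 Case 1 Case 3 Case 6.
Case 4: 0→7
Case 2: 7→12
Case 5: 12→24
Case 1: 24→28
Case 3: 28→36
Case 6: 36→45
Sum = 7+12+24+28+36+45 = 152.
LPT (decreasing processing time): Case 5 Case 6 Case 3 Case 4 Case 2 Case 1.
Case 5: 0→12
Case 6: 12→21
Case 3: 21→29
Case 4: 29→36
Case 2: 36→41
Case 1: 41→45
Sum = 12+21+29+36+41+45 = 184.
FIFO 135, SPT 131, EDD 152, LPT 184 → minimum 131.

131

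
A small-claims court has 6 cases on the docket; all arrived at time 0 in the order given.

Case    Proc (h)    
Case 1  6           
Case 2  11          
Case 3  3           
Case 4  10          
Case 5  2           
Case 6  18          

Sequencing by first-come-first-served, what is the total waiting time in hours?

FIFO (arrival order): Case 1 Case 2 Case 3 Case 4 Case 5 Case 6.
Case 1: waits 0, runs 0→6
Case 2: waits 6, runs 6→17
Case 3: waits 17, runs 17→20
Case 4: waits 20, runs 20→30
Case 5: waits 30, runs 30→32
Case 6: waits 32, runs 32→50
Sum = 0+6+17+20+30+32 = 105.

105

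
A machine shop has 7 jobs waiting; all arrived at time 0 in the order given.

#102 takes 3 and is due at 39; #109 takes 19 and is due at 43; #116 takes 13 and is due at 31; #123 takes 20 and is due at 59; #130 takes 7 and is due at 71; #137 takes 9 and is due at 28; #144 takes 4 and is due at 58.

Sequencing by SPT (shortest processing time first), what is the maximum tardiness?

16

SPT (increasing processing time): #102 #144 #130 #137 #116 #109 #123.
#102: 0→3, due 39, tardiness 0
#144: 3→7, due 58, tardiness 0
#130: 7→14, due 71, tardiness 0
#137: 14→23, due 28, tardiness 0
#116: 23→36, due 31, tardiness 5
#109: 36→55, due 43, tardiness 12
#123: 55→75, due 59, tardiness 16
Maximum = 16.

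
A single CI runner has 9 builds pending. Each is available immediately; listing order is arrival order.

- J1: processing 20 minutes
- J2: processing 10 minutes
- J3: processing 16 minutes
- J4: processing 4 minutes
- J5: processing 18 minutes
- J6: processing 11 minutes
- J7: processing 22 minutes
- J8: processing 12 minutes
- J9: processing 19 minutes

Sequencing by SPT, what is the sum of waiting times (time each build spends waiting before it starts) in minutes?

SPT (increasing processing time): J4 J2 J6 J8 J3 J5 J9 J1 J7.
J4: waits 0, runs 0→4
J2: waits 4, runs 4→14
J6: waits 14, runs 14→25
J8: waits 25, runs 25→37
J3: waits 37, runs 37→53
J5: waits 53, runs 53→71
J9: waits 71, runs 71→90
J1: waits 90, runs 90→110
J7: waits 110, runs 110→132
Sum = 0+4+14+25+37+53+71+90+110 = 404.

404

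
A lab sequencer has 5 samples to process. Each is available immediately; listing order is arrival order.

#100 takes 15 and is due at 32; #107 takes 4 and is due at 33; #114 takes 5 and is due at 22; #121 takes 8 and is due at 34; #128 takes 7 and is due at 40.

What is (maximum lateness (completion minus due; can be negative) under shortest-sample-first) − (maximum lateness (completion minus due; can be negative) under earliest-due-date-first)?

8

SPT (increasing processing time): #107 #114 #128 #121 #100.
#107: 0→4, due 33, lateness -29
#114: 4→9, due 22, lateness -13
#128: 9→16, due 40, lateness -24
#121: 16→24, due 34, lateness -10
#100: 24→39, due 32, lateness 7
Maximum = 7.
EDD (increasing due date): #114 #100 #107 #121 #128.
#114: 0→5, due 22, lateness -17
#100: 5→20, due 32, lateness -12
#107: 20→24, due 33, lateness -9
#121: 24→32, due 34, lateness -2
#128: 32→39, due 40, lateness -1
Maximum = -1.
Difference = 7 − -1 = 8.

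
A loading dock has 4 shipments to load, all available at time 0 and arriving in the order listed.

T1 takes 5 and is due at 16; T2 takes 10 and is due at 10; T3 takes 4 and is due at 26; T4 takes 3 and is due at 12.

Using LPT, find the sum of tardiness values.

LPT (decreasing processing time): T2 T1 T3 T4.
T2: 0→10, due 10, tardiness 0
T1: 10→15, due 16, tardiness 0
T3: 15→19, due 26, tardiness 0
T4: 19→22, due 12, tardiness 10
Sum = 0+0+0+10 = 10.

10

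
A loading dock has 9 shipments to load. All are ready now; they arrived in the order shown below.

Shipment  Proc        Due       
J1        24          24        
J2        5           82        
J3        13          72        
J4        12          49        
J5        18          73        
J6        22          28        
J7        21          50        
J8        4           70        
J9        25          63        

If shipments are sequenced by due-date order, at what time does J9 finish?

EDD (increasing due date): J1 J6 J4 J7 J9 J8 J3 J5 J2.
J1: 0→24
J6: 24→46
J4: 46→58
J7: 58→79
J9: 79→104

104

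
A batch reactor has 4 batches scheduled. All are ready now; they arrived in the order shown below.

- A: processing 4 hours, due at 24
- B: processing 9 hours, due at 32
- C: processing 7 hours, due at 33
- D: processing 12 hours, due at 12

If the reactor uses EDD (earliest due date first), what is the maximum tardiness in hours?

0

EDD (increasing due date): D A B C.
D: 0→12, due 12, tardiness 0
A: 12→16, due 24, tardiness 0
B: 16→25, due 32, tardiness 0
C: 25→32, due 33, tardiness 0
Maximum = 0.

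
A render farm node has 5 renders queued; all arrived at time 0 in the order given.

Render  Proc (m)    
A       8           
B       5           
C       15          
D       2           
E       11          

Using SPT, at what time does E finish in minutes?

26

SPT (increasing processing time): D B A E C.
D: 0→2
B: 2→7
A: 7→15
E: 15→26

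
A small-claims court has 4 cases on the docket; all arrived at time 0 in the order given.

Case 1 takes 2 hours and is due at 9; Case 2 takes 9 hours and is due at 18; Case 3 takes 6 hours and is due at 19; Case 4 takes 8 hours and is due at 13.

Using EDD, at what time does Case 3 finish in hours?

25

EDD (increasing due date): Case 1 Case 4 Case 2 Case 3.
Case 1: 0→2
Case 4: 2→10
Case 2: 10→19
Case 3: 19→25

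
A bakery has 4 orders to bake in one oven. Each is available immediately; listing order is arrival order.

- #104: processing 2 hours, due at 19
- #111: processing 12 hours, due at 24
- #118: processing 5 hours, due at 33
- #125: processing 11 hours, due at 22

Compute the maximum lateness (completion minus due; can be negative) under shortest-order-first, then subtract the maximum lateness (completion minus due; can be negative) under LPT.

-5

SPT (increasing processing time): #104 #118 #125 #111.
#104: 0→2, due 19, lateness -17
#118: 2→7, due 33, lateness -26
#125: 7→18, due 22, lateness -4
#111: 18→30, due 24, lateness 6
Maximum = 6.
LPT (decreasing processing time): #111 #125 #118 #104.
#111: 0→12, due 24, lateness -12
#125: 12→23, due 22, lateness 1
#118: 23→28, due 33, lateness -5
#104: 28→30, due 19, lateness 11
Maximum = 11.
Difference = 6 − 11 = -5.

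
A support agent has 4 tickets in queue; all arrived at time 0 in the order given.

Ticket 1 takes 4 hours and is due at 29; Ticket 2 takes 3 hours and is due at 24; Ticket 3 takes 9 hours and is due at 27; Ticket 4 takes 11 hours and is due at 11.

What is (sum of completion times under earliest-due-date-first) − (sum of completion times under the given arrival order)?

21

EDD (increasing due date): Ticket 4 Ticket 2 Ticket 3 Ticket 1.
Ticket 4: 0→11
Ticket 2: 11→14
Ticket 3: 14→23
Ticket 1: 23→27
Sum = 11+14+23+27 = 75.
FIFO (arrival order): Ticket 1 Ticket 2 Ticket 3 Ticket 4.
Ticket 1: 0→4
Ticket 2: 4→7
Ticket 3: 7→16
Ticket 4: 16→27
Sum = 4+7+16+27 = 54.
Difference = 75 − 54 = 21.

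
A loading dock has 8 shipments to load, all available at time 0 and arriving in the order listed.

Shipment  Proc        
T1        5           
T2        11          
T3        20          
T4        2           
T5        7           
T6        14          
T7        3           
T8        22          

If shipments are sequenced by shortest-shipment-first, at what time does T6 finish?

42

SPT (increasing processing time): T4 T7 T1 T5 T2 T6 T3 T8.
T4: 0→2
T7: 2→5
T1: 5→10
T5: 10→17
T2: 17→28
T6: 28→42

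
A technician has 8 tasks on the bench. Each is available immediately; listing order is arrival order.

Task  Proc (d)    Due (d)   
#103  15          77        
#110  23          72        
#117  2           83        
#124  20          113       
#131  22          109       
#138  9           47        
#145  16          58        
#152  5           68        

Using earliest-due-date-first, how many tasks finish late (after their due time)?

EDD (increasing due date): #138 #145 #152 #110 #103 #117 #131 #124.
#138: 0→9, due 47, tardiness 0
#145: 9→25, due 58, tardiness 0
#152: 25→30, due 68, tardiness 0
#110: 30→53, due 72, tardiness 0
#103: 53→68, due 77, tardiness 0
#117: 68→70, due 83, tardiness 0
#131: 70→92, due 109, tardiness 0
#124: 92→112, due 113, tardiness 0
Late tasks: 0.

0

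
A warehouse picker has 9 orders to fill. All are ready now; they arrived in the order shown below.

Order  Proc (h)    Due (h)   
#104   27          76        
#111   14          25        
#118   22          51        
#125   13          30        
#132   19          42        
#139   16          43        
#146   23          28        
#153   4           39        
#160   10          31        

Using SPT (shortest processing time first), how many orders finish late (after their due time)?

SPT (increasing processing time): #153 #160 #125 #111 #139 #132 #118 #146 #104.
#153: 0→4, due 39, tardiness 0
#160: 4→14, due 31, tardiness 0
#125: 14→27, due 30, tardiness 0
#111: 27→41, due 25, tardiness 16
#139: 41→57, due 43, tardiness 14
#132: 57→76, due 42, tardiness 34
#118: 76→98, due 51, tardiness 47
#146: 98→121, due 28, tardiness 93
#104: 121→148, due 76, tardiness 72
Late orders: 6.

6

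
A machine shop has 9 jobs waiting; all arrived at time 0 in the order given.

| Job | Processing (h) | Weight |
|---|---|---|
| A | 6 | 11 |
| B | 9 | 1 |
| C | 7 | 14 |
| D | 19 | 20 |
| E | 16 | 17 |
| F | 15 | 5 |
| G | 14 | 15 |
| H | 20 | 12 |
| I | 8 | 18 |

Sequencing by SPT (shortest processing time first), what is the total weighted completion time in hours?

SPT (increasing processing time): A C I B G F E D H.
A: finishes 6, weight 11, w·C = 66
C: finishes 13, weight 14, w·C = 182
I: finishes 21, weight 18, w·C = 378
B: finishes 30, weight 1, w·C = 30
G: finishes 44, weight 15, w·C = 660
F: finishes 59, weight 5, w·C = 295
E: finishes 75, weight 17, w·C = 1275
D: finishes 94, weight 20, w·C = 1880
H: finishes 114, weight 12, w·C = 1368
Sum = 66+182+378+30+660+295+1275+1880+1368 = 6134.

6134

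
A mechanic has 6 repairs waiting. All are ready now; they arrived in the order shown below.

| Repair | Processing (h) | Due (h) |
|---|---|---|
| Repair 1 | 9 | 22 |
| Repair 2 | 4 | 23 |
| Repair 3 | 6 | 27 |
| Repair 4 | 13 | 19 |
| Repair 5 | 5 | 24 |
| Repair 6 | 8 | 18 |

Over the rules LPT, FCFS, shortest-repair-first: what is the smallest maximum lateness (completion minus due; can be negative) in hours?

LPT (decreasing processing time): Repair 4 Repair 1 Repair 6 Repair 3 Repair 5 Repair 2.
Repair 4: 0→13, due 19, lateness -6
Repair 1: 13→22, due 22, lateness 0
Repair 6: 22→30, due 18, lateness 12
Repair 3: 30→36, due 27, lateness 9
Repair 5: 36→41, due 24, lateness 17
Repair 2: 41→45, due 23, lateness 22
Maximum = 22.
FIFO (arrival order): Repair 1 Repair 2 Repair 3 Repair 4 Repair 5 Repair 6.
Repair 1: 0→9, due 22, lateness -13
Repair 2: 9→13, due 23, lateness -10
Repair 3: 13→19, due 27, lateness -8
Repair 4: 19→32, due 19, lateness 13
Repair 5: 32→37, due 24, lateness 13
Repair 6: 37→45, due 18, lateness 27
Maximum = 27.
SPT (increasing processing time): Repair 2 Repair 5 Repair 3 Repair 6 Repair 1 Repair 4.
Repair 2: 0→4, due 23, lateness -19
Repair 5: 4→9, due 24, lateness -15
Repair 3: 9→15, due 27, lateness -12
Repair 6: 15→23, due 18, lateness 5
Repair 1: 23→32, due 22, lateness 10
Repair 4: 32→45, due 19, lateness 26
Maximum = 26.
LPT 22, FIFO 27, SPT 26 → minimum 22.

22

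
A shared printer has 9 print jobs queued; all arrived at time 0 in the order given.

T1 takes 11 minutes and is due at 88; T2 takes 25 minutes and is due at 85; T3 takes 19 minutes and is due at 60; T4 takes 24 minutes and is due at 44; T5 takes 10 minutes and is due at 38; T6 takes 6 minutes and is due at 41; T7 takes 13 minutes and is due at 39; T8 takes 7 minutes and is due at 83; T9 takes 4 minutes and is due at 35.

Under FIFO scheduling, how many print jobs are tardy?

FIFO (arrival order): T1 T2 T3 T4 T5 T6 T7 T8 T9.
T1: 0→11, due 88, tardiness 0
T2: 11→36, due 85, tardiness 0
T3: 36→55, due 60, tardiness 0
T4: 55→79, due 44, tardiness 35
T5: 79→89, due 38, tardiness 51
T6: 89→95, due 41, tardiness 54
T7: 95→108, due 39, tardiness 69
T8: 108→115, due 83, tardiness 32
T9: 115→119, due 35, tardiness 84
Late print jobs: 6.

6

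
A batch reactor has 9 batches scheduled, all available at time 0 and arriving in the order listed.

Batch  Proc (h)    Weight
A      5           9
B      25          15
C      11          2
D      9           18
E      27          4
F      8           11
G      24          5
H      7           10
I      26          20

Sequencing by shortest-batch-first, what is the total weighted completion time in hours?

SPT (increasing processing time): A H F D C G B I E.
A: finishes 5, weight 9, w·C = 45
H: finishes 12, weight 10, w·C = 120
F: finishes 20, weight 11, w·C = 220
D: finishes 29, weight 18, w·C = 522
C: finishes 40, weight 2, w·C = 80
G: finishes 64, weight 5, w·C = 320
B: finishes 89, weight 15, w·C = 1335
I: finishes 115, weight 20, w·C = 2300
E: finishes 142, weight 4, w·C = 568
Sum = 45+120+220+522+80+320+1335+2300+568 = 5510.

5510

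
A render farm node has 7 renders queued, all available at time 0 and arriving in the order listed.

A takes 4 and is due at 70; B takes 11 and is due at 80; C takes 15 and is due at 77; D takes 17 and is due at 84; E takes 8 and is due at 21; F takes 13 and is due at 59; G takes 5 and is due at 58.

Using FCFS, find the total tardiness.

FIFO (arrival order): A B C D E F G.
A: 0→4, due 70, tardiness 0
B: 4→15, due 80, tardiness 0
C: 15→30, due 77, tardiness 0
D: 30→47, due 84, tardiness 0
E: 47→55, due 21, tardiness 34
F: 55→68, due 59, tardiness 9
G: 68→73, due 58, tardiness 15
Sum = 0+0+0+0+34+9+15 = 58.

58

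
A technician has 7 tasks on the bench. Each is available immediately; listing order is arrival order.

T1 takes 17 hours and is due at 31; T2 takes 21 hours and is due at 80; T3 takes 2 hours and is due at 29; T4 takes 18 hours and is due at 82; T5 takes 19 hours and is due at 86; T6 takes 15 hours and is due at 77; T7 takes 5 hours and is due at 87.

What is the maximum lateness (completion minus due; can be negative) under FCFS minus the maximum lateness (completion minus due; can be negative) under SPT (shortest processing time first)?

FIFO (arrival order): T1 T2 T3 T4 T5 T6 T7.
T1: 0→17, due 31, lateness -14
T2: 17→38, due 80, lateness -42
T3: 38→40, due 29, lateness 11
T4: 40→58, due 82, lateness -24
T5: 58→77, due 86, lateness -9
T6: 77→92, due 77, lateness 15
T7: 92→97, due 87, lateness 10
Maximum = 15.
SPT (increasing processing time): T3 T7 T6 T1 T4 T5 T2.
T3: 0→2, due 29, lateness -27
T7: 2→7, due 87, lateness -80
T6: 7→22, due 77, lateness -55
T1: 22→39, due 31, lateness 8
T4: 39→57, due 82, lateness -25
T5: 57→76, due 86, lateness -10
T2: 76→97, due 80, lateness 17
Maximum = 17.
Difference = 15 − 17 = -2.

-2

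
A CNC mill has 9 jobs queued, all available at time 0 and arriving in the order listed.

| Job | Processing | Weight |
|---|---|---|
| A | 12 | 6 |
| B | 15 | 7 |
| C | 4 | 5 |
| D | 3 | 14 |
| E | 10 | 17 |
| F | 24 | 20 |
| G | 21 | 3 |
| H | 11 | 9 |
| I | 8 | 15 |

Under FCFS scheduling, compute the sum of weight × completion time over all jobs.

5787

FIFO (arrival order): A B C D E F G H I.
A: finishes 12, weight 6, w·C = 72
B: finishes 27, weight 7, w·C = 189
C: finishes 31, weight 5, w·C = 155
D: finishes 34, weight 14, w·C = 476
E: finishes 44, weight 17, w·C = 748
F: finishes 68, weight 20, w·C = 1360
G: finishes 89, weight 3, w·C = 267
H: finishes 100, weight 9, w·C = 900
I: finishes 108, weight 15, w·C = 1620
Sum = 72+189+155+476+748+1360+267+900+1620 = 5787.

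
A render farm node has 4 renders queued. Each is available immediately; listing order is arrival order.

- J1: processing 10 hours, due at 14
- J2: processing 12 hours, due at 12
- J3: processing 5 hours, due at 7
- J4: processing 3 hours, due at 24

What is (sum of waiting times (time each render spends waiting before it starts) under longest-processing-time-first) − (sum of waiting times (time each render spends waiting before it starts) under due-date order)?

12

LPT (decreasing processing time): J2 J1 J3 J4.
J2: waits 0, runs 0→12
J1: waits 12, runs 12→22
J3: waits 22, runs 22→27
J4: waits 27, runs 27→30
Sum = 0+12+22+27 = 61.
EDD (increasing due date): J3 J2 J1 J4.
J3: waits 0, runs 0→5
J2: waits 5, runs 5→17
J1: waits 17, runs 17→27
J4: waits 27, runs 27→30
Sum = 0+5+17+27 = 49.
Difference = 61 − 49 = 12.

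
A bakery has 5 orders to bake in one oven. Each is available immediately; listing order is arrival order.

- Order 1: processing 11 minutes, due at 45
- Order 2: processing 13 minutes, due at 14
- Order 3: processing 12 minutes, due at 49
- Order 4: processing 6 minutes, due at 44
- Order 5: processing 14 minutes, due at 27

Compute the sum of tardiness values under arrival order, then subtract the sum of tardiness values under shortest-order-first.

FIFO (arrival order): Order 1 Order 2 Order 3 Order 4 Order 5.
Order 1: 0→11, due 45, tardiness 0
Order 2: 11→24, due 14, tardiness 10
Order 3: 24→36, due 49, tardiness 0
Order 4: 36→42, due 44, tardiness 0
Order 5: 42→56, due 27, tardiness 29
Sum = 0+10+0+0+29 = 39.
SPT (increasing processing time): Order 4 Order 1 Order 3 Order 2 Order 5.
Order 4: 0→6, due 44, tardiness 0
Order 1: 6→17, due 45, tardiness 0
Order 3: 17→29, due 49, tardiness 0
Order 2: 29→42, due 14, tardiness 28
Order 5: 42→56, due 27, tardiness 29
Sum = 0+0+0+28+29 = 57.
Difference = 39 − 57 = -18.

-18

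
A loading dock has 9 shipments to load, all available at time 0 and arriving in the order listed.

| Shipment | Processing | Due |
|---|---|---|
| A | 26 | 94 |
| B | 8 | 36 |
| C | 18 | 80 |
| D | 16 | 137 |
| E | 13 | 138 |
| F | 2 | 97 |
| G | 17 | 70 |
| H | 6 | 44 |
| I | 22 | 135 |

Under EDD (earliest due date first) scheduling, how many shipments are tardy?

EDD (increasing due date): B H G C A F I D E.
B: 0→8, due 36, tardiness 0
H: 8→14, due 44, tardiness 0
G: 14→31, due 70, tardiness 0
C: 31→49, due 80, tardiness 0
A: 49→75, due 94, tardiness 0
F: 75→77, due 97, tardiness 0
I: 77→99, due 135, tardiness 0
D: 99→115, due 137, tardiness 0
E: 115→128, due 138, tardiness 0
Late shipments: 0.

0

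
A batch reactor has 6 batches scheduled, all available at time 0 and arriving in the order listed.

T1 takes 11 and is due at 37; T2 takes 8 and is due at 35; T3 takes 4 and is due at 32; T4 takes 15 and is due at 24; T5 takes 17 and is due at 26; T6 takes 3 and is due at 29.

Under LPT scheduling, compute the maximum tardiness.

LPT (decreasing processing time): T5 T4 T1 T2 T3 T6.
T5: 0→17, due 26, tardiness 0
T4: 17→32, due 24, tardiness 8
T1: 32→43, due 37, tardiness 6
T2: 43→51, due 35, tardiness 16
T3: 51→55, due 32, tardiness 23
T6: 55→58, due 29, tardiness 29
Maximum = 29.

29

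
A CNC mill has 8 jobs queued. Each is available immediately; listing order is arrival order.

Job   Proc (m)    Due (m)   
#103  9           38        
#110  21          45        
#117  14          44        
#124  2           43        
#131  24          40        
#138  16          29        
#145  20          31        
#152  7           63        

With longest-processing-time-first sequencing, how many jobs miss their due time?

6

LPT (decreasing processing time): #131 #110 #145 #138 #117 #103 #152 #124.
#131: 0→24, due 40, tardiness 0
#110: 24→45, due 45, tardiness 0
#145: 45→65, due 31, tardiness 34
#138: 65→81, due 29, tardiness 52
#117: 81→95, due 44, tardiness 51
#103: 95→104, due 38, tardiness 66
#152: 104→111, due 63, tardiness 48
#124: 111→113, due 43, tardiness 70
Late jobs: 6.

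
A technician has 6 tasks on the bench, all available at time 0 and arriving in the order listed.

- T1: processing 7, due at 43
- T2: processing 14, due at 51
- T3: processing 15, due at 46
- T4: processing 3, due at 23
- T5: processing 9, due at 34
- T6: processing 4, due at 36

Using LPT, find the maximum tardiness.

LPT (decreasing processing time): T3 T2 T5 T1 T6 T4.
T3: 0→15, due 46, tardiness 0
T2: 15→29, due 51, tardiness 0
T5: 29→38, due 34, tardiness 4
T1: 38→45, due 43, tardiness 2
T6: 45→49, due 36, tardiness 13
T4: 49→52, due 23, tardiness 29
Maximum = 29.

29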